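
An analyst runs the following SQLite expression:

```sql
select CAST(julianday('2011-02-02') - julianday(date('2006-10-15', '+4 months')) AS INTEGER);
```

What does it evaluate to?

1448

Adding +4 months to 2006-10-15 gives 2007-02-15.
13 days remain in February 2007 after the 15th (28 − 15).
Full months from March 2007 through January 2011 contribute their day counts.
Then 2 days into February 2011.
Total: 13 + 31 + 30 + 31 + 30 + 31 + 31 + 30 + 31 + 30 + 31 + 31 + 29 + 31 + 30 + 31 + 30 + 31 + 31 + 30 + 31 + 30 + 31 + 31 + 28 + 31 + 30 + 31 + 30 + 31 + 31 + 30 + 31 + 30 + 31 + 31 + 28 + 31 + 30 + 31 + 30 + 31 + 31 + 30 + 31 + 30 + 31 + 31 + 2 = 1448.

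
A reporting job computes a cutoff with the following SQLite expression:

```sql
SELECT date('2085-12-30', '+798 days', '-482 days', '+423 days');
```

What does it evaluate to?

Applying '+798 days' to 2085-12-30: counting 798 days forward gives 2088-03-07.
Applying '-482 days' to 2088-03-07: counting 482 days back gives 2086-11-11.
Applying '+423 days' to 2086-11-11: counting 423 days forward gives 2088-01-08.

2088-01-08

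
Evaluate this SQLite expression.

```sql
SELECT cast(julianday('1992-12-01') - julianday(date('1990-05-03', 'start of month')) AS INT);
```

`start of month` rewinds 1990-05-03 to 1990-05-01.
30 days remain in May 1990 after the 1st (31 − 1).
Full months from June 1990 through November 1992 contribute their day counts.
Then 1 day into December 1992.
Total: 30 + 30 + 31 + 31 + 30 + 31 + 30 + 31 + 31 + 28 + 31 + 30 + 31 + 30 + 31 + 31 + 30 + 31 + 30 + 31 + 31 + 29 + 31 + 30 + 31 + 30 + 31 + 31 + 30 + 31 + 30 + 1 = 945.

945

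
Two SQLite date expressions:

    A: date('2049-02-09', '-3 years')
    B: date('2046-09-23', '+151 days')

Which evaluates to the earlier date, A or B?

A = 2046-02-09.
B = 2047-02-21.
A is earlier.

A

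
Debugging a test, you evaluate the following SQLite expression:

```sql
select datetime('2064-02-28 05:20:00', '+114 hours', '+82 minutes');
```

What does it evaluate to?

+114 hours from 2064-02-28 05:20:00 is 2064-03-03 23:20:00 (crosses midnight).
82 minutes = 1h 22m; +82 minutes from 2064-03-03 23:20:00 is 2064-03-04 00:42:00 (crosses midnight).

2064-03-04 00:42:00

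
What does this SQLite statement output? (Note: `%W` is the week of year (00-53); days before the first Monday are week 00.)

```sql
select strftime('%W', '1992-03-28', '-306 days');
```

First apply '-306 days': 1992-03-28 → 1991-05-27.
1991-05-27 is a Monday. SQLite's %W counts Mondays since the year started; the result is 21.

21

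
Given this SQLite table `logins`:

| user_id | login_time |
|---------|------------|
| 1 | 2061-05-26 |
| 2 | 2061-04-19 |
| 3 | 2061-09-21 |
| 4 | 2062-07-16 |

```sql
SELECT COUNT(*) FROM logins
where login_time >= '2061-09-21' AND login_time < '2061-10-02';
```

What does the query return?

Rows in [2061-09-21, 2061-10-02): 2061-09-21 → 1 row.

1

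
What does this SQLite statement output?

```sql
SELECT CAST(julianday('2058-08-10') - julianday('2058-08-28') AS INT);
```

Both dates are in August 2058: 28 − 10 = 18.
The subtraction is earlier − later, so the result is −18 → -18.

-18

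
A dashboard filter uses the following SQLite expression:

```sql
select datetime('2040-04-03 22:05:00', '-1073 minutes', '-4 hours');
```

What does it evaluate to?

1073 minutes = 17h 53m; -1073 minutes from 2040-04-03 22:05:00 is 2040-04-03 04:12:00.
-4 hours from 2040-04-03 04:12:00 is 2040-04-03 00:12:00.

2040-04-03 00:12:00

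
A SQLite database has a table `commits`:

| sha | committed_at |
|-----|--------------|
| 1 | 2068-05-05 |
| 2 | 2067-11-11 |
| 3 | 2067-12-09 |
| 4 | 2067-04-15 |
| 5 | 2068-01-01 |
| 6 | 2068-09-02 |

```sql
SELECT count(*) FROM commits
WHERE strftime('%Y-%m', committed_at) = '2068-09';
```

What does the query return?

1

Rows with year-month 2068-09: 2068-09-02 → 1.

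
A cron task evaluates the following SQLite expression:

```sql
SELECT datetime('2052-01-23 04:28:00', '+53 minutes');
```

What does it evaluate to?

2052-01-23 05:21:00

+53 minutes from 2052-01-23 04:28:00 is 2052-01-23 05:21:00.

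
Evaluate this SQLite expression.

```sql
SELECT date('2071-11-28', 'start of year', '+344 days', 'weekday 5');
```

2071-12-11

`start of year` rewinds 2071-11-28 to 2071-01-01.
Applying '+344 days' to 2071-01-01: counting 344 days forward gives 2071-12-11.
`weekday 5` advances to the next Friday; 2071-12-11 is already a Friday, so it stays at 2071-12-11.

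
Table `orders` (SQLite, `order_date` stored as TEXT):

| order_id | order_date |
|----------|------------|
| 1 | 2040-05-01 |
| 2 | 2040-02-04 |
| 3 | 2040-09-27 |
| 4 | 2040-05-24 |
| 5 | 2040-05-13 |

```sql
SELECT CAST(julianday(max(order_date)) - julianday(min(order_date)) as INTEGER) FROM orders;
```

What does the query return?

MIN = 2040-02-04, MAX = 2040-09-27.
25 days remain in February 2040 after the 4th (29 − 4).
Full months from March 2040 through August 2040 contribute their day counts.
Then 27 days into September 2040.
Total: 25 + 31 + 30 + 31 + 30 + 31 + 31 + 27 = 236.

236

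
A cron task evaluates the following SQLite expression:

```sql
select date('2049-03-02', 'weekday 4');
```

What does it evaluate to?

`weekday 4` advances to the next Thursday; 2049-03-02 is a Tuesday, so it moves forward to 2049-03-04.

2049-03-04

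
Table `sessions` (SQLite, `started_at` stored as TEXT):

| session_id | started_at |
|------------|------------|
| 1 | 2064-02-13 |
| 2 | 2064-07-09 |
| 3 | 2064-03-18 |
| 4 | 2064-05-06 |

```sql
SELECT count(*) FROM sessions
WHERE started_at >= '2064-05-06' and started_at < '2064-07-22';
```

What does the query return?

2

Rows in [2064-05-06, 2064-07-22): 2064-07-09, 2064-05-06 → 2 rows.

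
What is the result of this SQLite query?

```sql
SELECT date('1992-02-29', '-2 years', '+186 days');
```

Adding -2 years to 1992-02-29 targets 1990-02-29, but 1990 is not a leap year, so SQLite normalizes to 1990-03-01.
Applying '+186 days' to 1990-03-01: counting 186 days forward gives 1990-09-03.

1990-09-03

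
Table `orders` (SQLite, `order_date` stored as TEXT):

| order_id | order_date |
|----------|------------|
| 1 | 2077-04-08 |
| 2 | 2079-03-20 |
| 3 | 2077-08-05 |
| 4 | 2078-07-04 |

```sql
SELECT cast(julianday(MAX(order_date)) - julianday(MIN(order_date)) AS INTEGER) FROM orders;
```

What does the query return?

MIN = 2077-04-08, MAX = 2079-03-20.
22 days remain in April 2077 after the 8th (30 − 8).
Full months from May 2077 through February 2079 contribute their day counts.
Then 20 days into March 2079.
Total: 22 + 31 + 30 + 31 + 31 + 30 + 31 + 30 + 31 + 31 + 28 + 31 + 30 + 31 + 30 + 31 + 31 + 30 + 31 + 30 + 31 + 31 + 28 + 20 = 711.

711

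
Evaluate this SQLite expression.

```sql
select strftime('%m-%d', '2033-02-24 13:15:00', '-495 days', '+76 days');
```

01-02

First apply '-495 days', '+76 days': 2033-02-24 13:15:00 → 2032-01-02 13:15:00.
`%m-%d` extracts the month-day: 01-02.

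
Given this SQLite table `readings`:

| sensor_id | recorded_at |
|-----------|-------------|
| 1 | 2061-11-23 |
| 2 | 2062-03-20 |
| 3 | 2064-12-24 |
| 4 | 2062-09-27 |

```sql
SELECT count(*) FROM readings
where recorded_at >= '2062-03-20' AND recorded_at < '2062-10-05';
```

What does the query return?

Rows in [2062-03-20, 2062-10-05): 2062-03-20, 2062-09-27 → 2 rows.

2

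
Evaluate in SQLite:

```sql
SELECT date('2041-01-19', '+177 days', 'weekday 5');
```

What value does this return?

Applying '+177 days' to 2041-01-19: counting 177 days forward gives 2041-07-15.
`weekday 5` advances to the next Friday; 2041-07-15 is a Monday, so it moves forward to 2041-07-19.

2041-07-19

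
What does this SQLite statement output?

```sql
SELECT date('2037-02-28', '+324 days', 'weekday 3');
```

2038-01-20

Applying '+324 days' to 2037-02-28: counting 324 days forward gives 2038-01-18.
`weekday 3` advances to the next Wednesday; 2038-01-18 is a Monday, so it moves forward to 2038-01-20.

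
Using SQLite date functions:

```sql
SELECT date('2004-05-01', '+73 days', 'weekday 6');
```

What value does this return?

2004-07-17

Applying '+73 days' to 2004-05-01: counting 73 days forward gives 2004-07-13.
`weekday 6` advances to the next Saturday; 2004-07-13 is a Tuesday, so it moves forward to 2004-07-17.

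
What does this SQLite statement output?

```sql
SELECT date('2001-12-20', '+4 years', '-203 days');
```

2005-05-31

Adding +4 years to 2001-12-20 gives 2005-12-20.
Applying '-203 days' to 2005-12-20: counting 203 days back gives 2005-05-31.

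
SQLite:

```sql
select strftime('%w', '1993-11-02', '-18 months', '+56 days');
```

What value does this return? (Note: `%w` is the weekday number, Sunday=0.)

First apply '-18 months', '+56 days': 1993-11-02 → 1992-06-27.
1992-06-27 is a Saturday; with Sunday=0 that is 6.

6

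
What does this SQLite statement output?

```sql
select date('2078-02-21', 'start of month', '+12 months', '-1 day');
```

2079-01-31

`start of month` rewinds 2078-02-21 to 2078-02-01.
Adding +12 months to 2078-02-01 gives 2079-02-01.
Going back 1 day from 2079-02-01 reaches 2079-01-31 (last day of January, 31 days).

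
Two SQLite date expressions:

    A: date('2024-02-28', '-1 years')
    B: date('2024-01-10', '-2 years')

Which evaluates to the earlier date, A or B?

A = 2023-02-28.
B = 2022-01-10.
B is earlier.

B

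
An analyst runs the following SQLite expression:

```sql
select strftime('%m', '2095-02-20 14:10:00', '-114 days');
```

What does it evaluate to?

10

First apply '-114 days': 2095-02-20 14:10:00 → 2094-10-29 14:10:00.
`%m` extracts the 2-digit month (01-12): 10.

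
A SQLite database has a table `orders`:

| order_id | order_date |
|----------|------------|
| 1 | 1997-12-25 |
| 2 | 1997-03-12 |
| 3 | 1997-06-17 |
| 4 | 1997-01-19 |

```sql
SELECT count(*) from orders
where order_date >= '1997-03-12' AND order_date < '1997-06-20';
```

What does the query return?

2

Rows in [1997-03-12, 1997-06-20): 1997-03-12, 1997-06-17 → 2 rows.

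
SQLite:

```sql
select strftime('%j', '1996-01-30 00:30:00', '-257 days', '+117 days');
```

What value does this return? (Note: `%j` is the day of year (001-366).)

First apply '-257 days', '+117 days': 1996-01-30 00:30:00 → 1995-09-12 00:30:00.
Day-of-year for 1995-09-12: days since 1995-01-01 inclusive = 255, zero-padded to 255.

255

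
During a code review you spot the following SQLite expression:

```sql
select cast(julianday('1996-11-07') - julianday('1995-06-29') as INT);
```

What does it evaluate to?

497

1 day remains in June 1995 after the 29th (30 − 29).
Full months from July 1995 through October 1996 contribute their day counts.
Then 7 days into November 1996.
Total: 1 + 31 + 31 + 30 + 31 + 30 + 31 + 31 + 29 + 31 + 30 + 31 + 30 + 31 + 31 + 30 + 31 + 7 = 497.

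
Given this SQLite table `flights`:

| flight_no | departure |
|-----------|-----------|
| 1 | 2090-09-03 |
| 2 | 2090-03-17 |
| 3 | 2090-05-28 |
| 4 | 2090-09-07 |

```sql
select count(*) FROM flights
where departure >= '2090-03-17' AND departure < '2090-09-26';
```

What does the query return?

4

Rows in [2090-03-17, 2090-09-26): 2090-09-03, 2090-03-17, 2090-05-28, 2090-09-07 → 4 rows.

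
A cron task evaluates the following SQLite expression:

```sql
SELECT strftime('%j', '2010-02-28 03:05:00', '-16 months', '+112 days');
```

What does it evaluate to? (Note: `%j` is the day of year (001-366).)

048

First apply '-16 months', '+112 days': 2010-02-28 03:05:00 → 2009-02-17 03:05:00.
Day-of-year for 2009-02-17: days since 2009-01-01 inclusive = 48, zero-padded to 048.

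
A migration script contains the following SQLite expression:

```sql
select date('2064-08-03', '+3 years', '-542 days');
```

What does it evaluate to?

2066-02-07

Adding +3 years to 2064-08-03 gives 2067-08-03.
Applying '-542 days' to 2067-08-03: counting 542 days back gives 2066-02-07.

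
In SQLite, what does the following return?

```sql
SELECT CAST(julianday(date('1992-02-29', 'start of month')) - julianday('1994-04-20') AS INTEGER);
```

-809

`start of month` rewinds 1992-02-29 to 1992-02-01.
28 days remain in February 1992 after the 1st (29 − 1).
Full months from March 1992 through March 1994 contribute their day counts.
Then 20 days into April 1994.
Total: 28 + 31 + 30 + 31 + 30 + 31 + 31 + 30 + 31 + 30 + 31 + 31 + 28 + 31 + 30 + 31 + 30 + 31 + 31 + 30 + 31 + 30 + 31 + 31 + 28 + 31 + 20 = 809.
The subtraction is earlier − later, so the result is −809 → -809.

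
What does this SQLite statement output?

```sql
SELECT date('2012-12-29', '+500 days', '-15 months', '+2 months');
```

2013-04-13

Applying '+500 days' to 2012-12-29: counting 500 days forward gives 2014-05-13.
Adding -15 months to 2014-05-13 gives 2013-02-13.
Adding +2 months to 2013-02-13 gives 2013-04-13.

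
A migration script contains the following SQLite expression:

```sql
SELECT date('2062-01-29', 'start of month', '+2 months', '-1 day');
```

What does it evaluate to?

2062-02-28

`start of month` rewinds 2062-01-29 to 2062-01-01.
Adding +2 months to 2062-01-01 gives 2062-03-01.
Going back 1 day from 2062-03-01 reaches 2062-02-28 (last day of February, 28 days).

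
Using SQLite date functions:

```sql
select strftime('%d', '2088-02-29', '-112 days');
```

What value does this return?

09

First apply '-112 days': 2088-02-29 → 2087-11-09.
`%d` extracts the 2-digit day of month: 09.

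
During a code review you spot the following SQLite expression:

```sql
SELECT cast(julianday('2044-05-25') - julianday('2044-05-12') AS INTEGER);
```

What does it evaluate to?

13

Both dates are in May 2044: 25 − 12 = 13.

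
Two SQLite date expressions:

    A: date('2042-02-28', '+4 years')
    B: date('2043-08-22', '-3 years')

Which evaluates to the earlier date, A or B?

A = 2046-02-28.
B = 2040-08-22.
B is earlier.

B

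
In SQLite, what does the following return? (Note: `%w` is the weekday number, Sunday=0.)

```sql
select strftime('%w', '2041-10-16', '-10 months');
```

First apply '-10 months': 2041-10-16 → 2040-12-16.
2040-12-16 is a Sunday; with Sunday=0 that is 0.

0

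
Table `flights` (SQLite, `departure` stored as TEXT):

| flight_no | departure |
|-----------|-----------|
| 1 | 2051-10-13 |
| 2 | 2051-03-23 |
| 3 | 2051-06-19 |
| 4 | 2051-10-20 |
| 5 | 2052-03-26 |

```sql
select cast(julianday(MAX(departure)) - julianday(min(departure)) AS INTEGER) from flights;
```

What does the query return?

MIN = 2051-03-23, MAX = 2052-03-26.
8 days remain in March 2051 after the 23rd (31 − 23).
Full months from April 2051 through February 2052 contribute their day counts.
Then 26 days into March 2052.
Total: 8 + 30 + 31 + 30 + 31 + 31 + 30 + 31 + 30 + 31 + 31 + 29 + 26 = 369.

369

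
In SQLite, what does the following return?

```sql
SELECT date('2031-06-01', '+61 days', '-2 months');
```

2031-06-01

Applying '+61 days' to 2031-06-01: counting 61 days forward gives 2031-08-01.
Adding -2 months to 2031-08-01 gives 2031-06-01.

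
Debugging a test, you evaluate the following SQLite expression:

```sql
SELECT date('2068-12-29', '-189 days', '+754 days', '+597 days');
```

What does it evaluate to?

2072-03-05

Applying '-189 days' to 2068-12-29: counting 189 days back gives 2068-06-23.
Applying '+754 days' to 2068-06-23: counting 754 days forward gives 2070-07-17.
Applying '+597 days' to 2070-07-17: counting 597 days forward gives 2072-03-05.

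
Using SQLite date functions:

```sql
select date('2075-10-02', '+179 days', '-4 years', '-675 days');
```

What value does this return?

2070-05-24

Applying '+179 days' to 2075-10-02: counting 179 days forward gives 2076-03-29.
Adding -4 years to 2076-03-29 gives 2072-03-29.
Applying '-675 days' to 2072-03-29: counting 675 days back gives 2070-05-24.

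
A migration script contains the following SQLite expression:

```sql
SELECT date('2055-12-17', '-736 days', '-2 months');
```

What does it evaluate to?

Applying '-736 days' to 2055-12-17: counting 736 days back gives 2053-12-11.
Adding -2 months to 2053-12-11 gives 2053-10-11.

2053-10-11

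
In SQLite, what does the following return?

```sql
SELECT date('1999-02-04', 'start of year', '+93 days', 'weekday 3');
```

`start of year` rewinds 1999-02-04 to 1999-01-01.
Applying '+93 days' to 1999-01-01: counting 93 days forward gives 1999-04-04.
`weekday 3` advances to the next Wednesday; 1999-04-04 is a Sunday, so it moves forward to 1999-04-07.

1999-04-07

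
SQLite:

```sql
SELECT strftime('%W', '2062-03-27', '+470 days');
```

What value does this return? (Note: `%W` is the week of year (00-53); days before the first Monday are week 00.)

28

First apply '+470 days': 2062-03-27 → 2063-07-10.
2063-07-10 is a Tuesday. SQLite's %W counts Mondays since the year started; the result is 28.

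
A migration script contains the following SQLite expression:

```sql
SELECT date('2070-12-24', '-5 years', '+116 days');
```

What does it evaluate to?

2066-04-19

Adding -5 years to 2070-12-24 gives 2065-12-24.
Applying '+116 days' to 2065-12-24: counting 116 days forward gives 2066-04-19.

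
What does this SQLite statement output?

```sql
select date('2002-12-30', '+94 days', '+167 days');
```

2003-09-17

Applying '+94 days' to 2002-12-30: counting 94 days forward gives 2003-04-03.
Applying '+167 days' to 2003-04-03: counting 167 days forward gives 2003-09-17.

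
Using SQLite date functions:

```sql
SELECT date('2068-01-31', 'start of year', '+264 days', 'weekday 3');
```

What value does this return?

`start of year` rewinds 2068-01-31 to 2068-01-01.
Applying '+264 days' to 2068-01-01: counting 264 days forward gives 2068-09-21.
`weekday 3` advances to the next Wednesday; 2068-09-21 is a Friday, so it moves forward to 2068-09-26.

2068-09-26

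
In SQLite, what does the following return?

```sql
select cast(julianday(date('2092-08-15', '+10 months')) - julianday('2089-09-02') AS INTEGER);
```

Adding +10 months to 2092-08-15 gives 2093-06-15.
28 days remain in September 2089 after the 2nd (30 − 2).
Full months from October 2089 through May 2093 contribute their day counts.
Then 15 days into June 2093.
Total: 28 + 31 + 30 + 31 + 31 + 28 + 31 + 30 + 31 + 30 + 31 + 31 + 30 + 31 + 30 + 31 + 31 + 28 + 31 + 30 + 31 + 30 + 31 + 31 + 30 + 31 + 30 + 31 + 31 + 29 + 31 + 30 + 31 + 30 + 31 + 31 + 30 + 31 + 30 + 31 + 31 + 28 + 31 + 30 + 31 + 15 = 1382.

1382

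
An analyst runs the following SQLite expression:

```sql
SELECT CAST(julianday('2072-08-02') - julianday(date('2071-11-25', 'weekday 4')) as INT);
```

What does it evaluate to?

250

`weekday 4` advances to the next Thursday; 2071-11-25 is a Wednesday, so it moves forward to 2071-11-26.
4 days remain in November 2071 after the 26th (30 − 26).
Full months from December 2071 through July 2072 contribute their day counts.
Then 2 days into August 2072.
Total: 4 + 31 + 31 + 29 + 31 + 30 + 31 + 30 + 31 + 2 = 250.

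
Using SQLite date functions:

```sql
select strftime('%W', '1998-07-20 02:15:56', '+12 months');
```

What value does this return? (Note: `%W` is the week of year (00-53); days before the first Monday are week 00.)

29

First apply '+12 months': 1998-07-20 02:15:56 → 1999-07-20 02:15:56.
1999-07-20 is a Tuesday. SQLite's %W counts Mondays since the year started; the result is 29.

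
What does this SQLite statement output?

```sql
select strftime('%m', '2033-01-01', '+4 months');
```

05

First apply '+4 months': 2033-01-01 → 2033-05-01.
`%m` extracts the 2-digit month (01-12): 05.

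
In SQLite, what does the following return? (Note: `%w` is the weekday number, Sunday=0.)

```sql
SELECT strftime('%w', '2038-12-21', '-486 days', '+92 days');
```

First apply '-486 days', '+92 days': 2038-12-21 → 2037-11-22.
2037-11-22 is a Sunday; with Sunday=0 that is 0.

0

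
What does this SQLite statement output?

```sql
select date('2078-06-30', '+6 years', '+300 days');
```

2085-04-26

Adding +6 years to 2078-06-30 gives 2084-06-30.
Applying '+300 days' to 2084-06-30: counting 300 days forward gives 2085-04-26.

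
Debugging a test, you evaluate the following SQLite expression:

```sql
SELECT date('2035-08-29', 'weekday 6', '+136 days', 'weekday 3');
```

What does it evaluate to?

2036-01-16

`weekday 6` advances to the next Saturday; 2035-08-29 is a Wednesday, so it moves forward to 2035-09-01.
Applying '+136 days' to 2035-09-01: counting 136 days forward gives 2036-01-15.
`weekday 3` advances to the next Wednesday; 2036-01-15 is a Tuesday, so it moves forward to 2036-01-16.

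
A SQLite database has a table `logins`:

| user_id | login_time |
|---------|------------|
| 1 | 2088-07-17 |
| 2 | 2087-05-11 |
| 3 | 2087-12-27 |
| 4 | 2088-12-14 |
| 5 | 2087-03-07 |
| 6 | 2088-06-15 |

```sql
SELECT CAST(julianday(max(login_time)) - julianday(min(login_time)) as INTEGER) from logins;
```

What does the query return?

MIN = 2087-03-07, MAX = 2088-12-14.
24 days remain in March 2087 after the 7th (31 − 7).
Full months from April 2087 through November 2088 contribute their day counts.
Then 14 days into December 2088.
Total: 24 + 30 + 31 + 30 + 31 + 31 + 30 + 31 + 30 + 31 + 31 + 29 + 31 + 30 + 31 + 30 + 31 + 31 + 30 + 31 + 30 + 14 = 648.

648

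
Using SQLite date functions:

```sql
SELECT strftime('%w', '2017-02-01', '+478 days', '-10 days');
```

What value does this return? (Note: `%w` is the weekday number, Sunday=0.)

First apply '+478 days', '-10 days': 2017-02-01 → 2018-05-15.
2018-05-15 is a Tuesday; with Sunday=0 that is 2.

2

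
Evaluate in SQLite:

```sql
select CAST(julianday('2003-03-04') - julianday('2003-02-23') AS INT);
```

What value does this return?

5 days remain in February 2003 after the 23rd (28 − 23).
Then 4 days into March 2003.
Total: 5 + 4 = 9.

9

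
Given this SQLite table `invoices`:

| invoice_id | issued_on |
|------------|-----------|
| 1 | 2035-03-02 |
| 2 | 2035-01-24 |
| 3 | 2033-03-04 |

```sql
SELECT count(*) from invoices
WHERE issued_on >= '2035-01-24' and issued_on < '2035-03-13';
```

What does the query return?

Rows in [2035-01-24, 2035-03-13): 2035-03-02, 2035-01-24 → 2 rows.

2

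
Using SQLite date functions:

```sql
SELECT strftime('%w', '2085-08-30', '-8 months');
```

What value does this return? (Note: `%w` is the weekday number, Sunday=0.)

6

First apply '-8 months': 2085-08-30 → 2084-12-30.
2084-12-30 is a Saturday; with Sunday=0 that is 6.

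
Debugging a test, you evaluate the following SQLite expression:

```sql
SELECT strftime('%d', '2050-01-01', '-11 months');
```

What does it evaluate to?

01

First apply '-11 months': 2050-01-01 → 2049-02-01.
`%d` extracts the 2-digit day of month: 01.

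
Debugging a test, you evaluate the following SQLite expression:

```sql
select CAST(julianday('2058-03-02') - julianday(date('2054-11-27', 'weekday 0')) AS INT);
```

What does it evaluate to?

`weekday 0` advances to the next Sunday; 2054-11-27 is a Friday, so it moves forward to 2054-11-29.
1 day remains in November 2054 after the 29th (30 − 29).
Full months from December 2054 through February 2058 contribute their day counts.
Then 2 days into March 2058.
Total: 1 + 31 + 31 + 28 + 31 + 30 + 31 + 30 + 31 + 31 + 30 + 31 + 30 + 31 + 31 + 29 + 31 + 30 + 31 + 30 + 31 + 31 + 30 + 31 + 30 + 31 + 31 + 28 + 31 + 30 + 31 + 30 + 31 + 31 + 30 + 31 + 30 + 31 + 31 + 28 + 2 = 1189.

1189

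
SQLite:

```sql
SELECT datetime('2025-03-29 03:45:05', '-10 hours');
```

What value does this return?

2025-03-28 17:45:05

-10 hours from 2025-03-29 03:45:05 is 2025-03-28 17:45:05 (crosses midnight).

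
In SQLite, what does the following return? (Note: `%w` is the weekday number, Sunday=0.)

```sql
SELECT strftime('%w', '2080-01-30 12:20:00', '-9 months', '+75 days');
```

5

First apply '-9 months', '+75 days': 2080-01-30 12:20:00 → 2079-07-14 12:20:00.
2079-07-14 is a Friday; with Sunday=0 that is 5.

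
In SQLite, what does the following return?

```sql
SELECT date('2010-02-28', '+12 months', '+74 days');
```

Adding +12 months to 2010-02-28 gives 2011-02-28.
Applying '+74 days' to 2011-02-28: counting 74 days forward gives 2011-05-13.

2011-05-13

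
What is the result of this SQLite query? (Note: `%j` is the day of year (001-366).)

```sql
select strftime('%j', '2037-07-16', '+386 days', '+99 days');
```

First apply '+386 days', '+99 days': 2037-07-16 → 2038-11-13.
Day-of-year for 2038-11-13: days since 2038-01-01 inclusive = 317, zero-padded to 317.

317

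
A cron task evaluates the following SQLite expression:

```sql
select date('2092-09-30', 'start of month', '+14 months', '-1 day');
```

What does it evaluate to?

2093-10-31

`start of month` rewinds 2092-09-30 to 2092-09-01.
Adding +14 months to 2092-09-01 gives 2093-11-01.
Going back 1 day from 2093-11-01 reaches 2093-10-31 (last day of October, 31 days).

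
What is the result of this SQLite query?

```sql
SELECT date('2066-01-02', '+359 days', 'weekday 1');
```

Applying '+359 days' to 2066-01-02: counting 359 days forward gives 2066-12-27.
`weekday 1` advances to the next Monday; 2066-12-27 is already a Monday, so it stays at 2066-12-27.

2066-12-27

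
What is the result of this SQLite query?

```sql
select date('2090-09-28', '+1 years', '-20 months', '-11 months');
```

2089-02-28

Adding +1 year to 2090-09-28 gives 2091-09-28.
Adding -20 months to 2091-09-28 gives 2090-01-28.
Adding -11 months to 2090-01-28 gives 2089-02-28.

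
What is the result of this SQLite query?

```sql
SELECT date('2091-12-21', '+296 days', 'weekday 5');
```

Applying '+296 days' to 2091-12-21: counting 296 days forward gives 2092-10-12.
`weekday 5` advances to the next Friday; 2092-10-12 is a Sunday, so it moves forward to 2092-10-17.

2092-10-17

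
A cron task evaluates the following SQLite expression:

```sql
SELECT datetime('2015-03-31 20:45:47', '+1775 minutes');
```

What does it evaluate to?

1775 minutes = 29h 35m; +1775 minutes from 2015-03-31 20:45:47 is 2015-04-02 02:20:47 (crosses midnight).

2015-04-02 02:20:47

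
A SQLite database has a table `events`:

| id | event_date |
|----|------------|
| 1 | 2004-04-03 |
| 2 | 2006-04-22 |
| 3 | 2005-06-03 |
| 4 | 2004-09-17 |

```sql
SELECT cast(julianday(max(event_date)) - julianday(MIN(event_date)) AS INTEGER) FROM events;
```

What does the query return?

MIN = 2004-04-03, MAX = 2006-04-22.
27 days remain in April 2004 after the 3rd (30 − 3).
Full months from May 2004 through March 2006 contribute their day counts.
Then 22 days into April 2006.
Total: 27 + 31 + 30 + 31 + 31 + 30 + 31 + 30 + 31 + 31 + 28 + 31 + 30 + 31 + 30 + 31 + 31 + 30 + 31 + 30 + 31 + 31 + 28 + 31 + 22 = 749.

749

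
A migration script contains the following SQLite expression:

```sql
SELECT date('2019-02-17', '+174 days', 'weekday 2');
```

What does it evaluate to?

Applying '+174 days' to 2019-02-17: counting 174 days forward gives 2019-08-10.
`weekday 2` advances to the next Tuesday; 2019-08-10 is a Saturday, so it moves forward to 2019-08-13.

2019-08-13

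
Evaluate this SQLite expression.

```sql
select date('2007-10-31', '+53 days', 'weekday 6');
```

Applying '+53 days' to 2007-10-31: counting 53 days forward gives 2007-12-23.
`weekday 6` advances to the next Saturday; 2007-12-23 is a Sunday, so it moves forward to 2007-12-29.

2007-12-29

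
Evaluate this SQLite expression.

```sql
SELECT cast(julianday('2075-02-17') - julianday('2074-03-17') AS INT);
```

14 days remain in March 2074 after the 17th (31 − 17).
Full months from April 2074 through January 2075 contribute their day counts.
Then 17 days into February 2075.
Total: 14 + 30 + 31 + 30 + 31 + 31 + 30 + 31 + 30 + 31 + 31 + 17 = 337.

337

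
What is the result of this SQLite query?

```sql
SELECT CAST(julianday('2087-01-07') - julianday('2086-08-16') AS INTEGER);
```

15 days remain in August 2086 after the 16th (31 − 16).
September 2086: 30 days.
October 2086: 31 days.
November 2086: 30 days.
December 2086: 31 days.
Then 7 days into January 2087.
Total: 15 + 30 + 31 + 30 + 31 + 7 = 144.

144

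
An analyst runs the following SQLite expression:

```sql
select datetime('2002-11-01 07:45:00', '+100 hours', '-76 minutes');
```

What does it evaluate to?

2002-11-05 10:29:00

+100 hours from 2002-11-01 07:45:00 is 2002-11-05 11:45:00 (crosses midnight).
76 minutes = 1h 16m; -76 minutes from 2002-11-05 11:45:00 is 2002-11-05 10:29:00.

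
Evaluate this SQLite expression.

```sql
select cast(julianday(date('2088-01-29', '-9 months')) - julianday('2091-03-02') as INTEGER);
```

Adding -9 months to 2088-01-29 gives 2087-04-29.
1 day remains in April 2087 after the 29th (30 − 29).
Full months from May 2087 through February 2091 contribute their day counts.
Then 2 days into March 2091.
Total: 1 + 31 + 30 + 31 + 31 + 30 + 31 + 30 + 31 + 31 + 29 + 31 + 30 + 31 + 30 + 31 + 31 + 30 + 31 + 30 + 31 + 31 + 28 + 31 + 30 + 31 + 30 + 31 + 31 + 30 + 31 + 30 + 31 + 31 + 28 + 31 + 30 + 31 + 30 + 31 + 31 + 30 + 31 + 30 + 31 + 31 + 28 + 2 = 1403.
The subtraction is earlier − later, so the result is −1403 → -1403.

-1403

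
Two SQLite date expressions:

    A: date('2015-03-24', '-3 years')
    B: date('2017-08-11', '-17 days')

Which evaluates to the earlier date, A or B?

A = 2012-03-24.
B = 2017-07-25.
A is earlier.

A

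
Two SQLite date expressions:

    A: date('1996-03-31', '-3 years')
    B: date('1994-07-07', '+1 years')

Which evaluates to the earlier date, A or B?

A

A = 1993-03-31.
B = 1995-07-07.
A is earlier.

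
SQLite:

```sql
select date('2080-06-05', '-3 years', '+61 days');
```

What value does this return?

2077-08-05

Adding -3 years to 2080-06-05 gives 2077-06-05.
Applying '+61 days' to 2077-06-05: counting 61 days forward gives 2077-08-05.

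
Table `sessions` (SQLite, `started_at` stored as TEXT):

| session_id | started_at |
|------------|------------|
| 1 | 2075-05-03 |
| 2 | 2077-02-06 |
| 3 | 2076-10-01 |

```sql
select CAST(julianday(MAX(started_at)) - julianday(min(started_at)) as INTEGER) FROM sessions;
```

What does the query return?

MIN = 2075-05-03, MAX = 2077-02-06.
28 days remain in May 2075 after the 3rd (31 − 3).
Full months from June 2075 through January 2077 contribute their day counts.
Then 6 days into February 2077.
Total: 28 + 30 + 31 + 31 + 30 + 31 + 30 + 31 + 31 + 29 + 31 + 30 + 31 + 30 + 31 + 31 + 30 + 31 + 30 + 31 + 31 + 6 = 645.

645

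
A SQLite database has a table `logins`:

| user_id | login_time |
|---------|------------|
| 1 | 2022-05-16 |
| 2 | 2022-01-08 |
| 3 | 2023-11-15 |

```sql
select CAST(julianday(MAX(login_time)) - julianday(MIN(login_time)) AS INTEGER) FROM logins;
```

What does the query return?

676

MIN = 2022-01-08, MAX = 2023-11-15.
23 days remain in January 2022 after the 8th (31 − 8).
Full months from February 2022 through October 2023 contribute their day counts.
Then 15 days into November 2023.
Total: 23 + 28 + 31 + 30 + 31 + 30 + 31 + 31 + 30 + 31 + 30 + 31 + 31 + 28 + 31 + 30 + 31 + 30 + 31 + 31 + 30 + 31 + 15 = 676.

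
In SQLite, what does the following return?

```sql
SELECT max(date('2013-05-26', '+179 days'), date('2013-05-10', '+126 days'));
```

2013-11-21

date('2013-05-26', '+179 days') → 2013-11-21.
date('2013-05-10', '+126 days') → 2013-09-13.
Later of the two is 2013-11-21.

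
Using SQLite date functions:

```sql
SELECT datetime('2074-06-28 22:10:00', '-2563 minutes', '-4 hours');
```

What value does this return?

2563 minutes = 42h 43m; -2563 minutes from 2074-06-28 22:10:00 is 2074-06-27 03:27:00 (crosses midnight).
-4 hours from 2074-06-27 03:27:00 is 2074-06-26 23:27:00 (crosses midnight).

2074-06-26 23:27:00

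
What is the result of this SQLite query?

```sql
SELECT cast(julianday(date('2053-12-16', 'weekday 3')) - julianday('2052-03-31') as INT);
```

626

`weekday 3` advances to the next Wednesday; 2053-12-16 is a Tuesday, so it moves forward to 2053-12-17.
0 days remain in March 2052 after the 31st (31 − 31).
Full months from April 2052 through November 2053 contribute their day counts.
Then 17 days into December 2053.
Total: 0 + 30 + 31 + 30 + 31 + 31 + 30 + 31 + 30 + 31 + 31 + 28 + 31 + 30 + 31 + 30 + 31 + 31 + 30 + 31 + 30 + 17 = 626.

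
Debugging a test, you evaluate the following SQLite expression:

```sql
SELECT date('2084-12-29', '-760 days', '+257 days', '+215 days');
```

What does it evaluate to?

2084-03-16

Applying '-760 days' to 2084-12-29: counting 760 days back gives 2082-11-30.
Applying '+257 days' to 2082-11-30: counting 257 days forward gives 2083-08-14.
Applying '+215 days' to 2083-08-14: counting 215 days forward gives 2084-03-16.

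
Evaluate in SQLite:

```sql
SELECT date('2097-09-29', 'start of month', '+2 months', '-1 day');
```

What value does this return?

`start of month` rewinds 2097-09-29 to 2097-09-01.
Adding +2 months to 2097-09-01 gives 2097-11-01.
Going back 1 day from 2097-11-01 reaches 2097-10-31 (last day of October, 31 days).

2097-10-31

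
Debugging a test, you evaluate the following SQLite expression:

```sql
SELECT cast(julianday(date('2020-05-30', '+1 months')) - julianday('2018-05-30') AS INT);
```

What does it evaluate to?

762

Adding +1 month to 2020-05-30 gives 2020-06-30.
1 day remains in May 2018 after the 30th (31 − 30).
Full months from June 2018 through May 2020 contribute their day counts.
Then 30 days into June 2020.
Total: 1 + 30 + 31 + 31 + 30 + 31 + 30 + 31 + 31 + 28 + 31 + 30 + 31 + 30 + 31 + 31 + 30 + 31 + 30 + 31 + 31 + 29 + 31 + 30 + 31 + 30 = 762.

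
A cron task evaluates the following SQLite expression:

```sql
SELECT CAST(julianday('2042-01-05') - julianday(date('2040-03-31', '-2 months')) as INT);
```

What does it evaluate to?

Adding -2 months to 2040-03-31 gives 2040-01-31.
0 days remain in January 2040 after the 31st (31 − 31).
Full months from February 2040 through December 2041 contribute their day counts.
Then 5 days into January 2042.
Total: 0 + 29 + 31 + 30 + 31 + 30 + 31 + 31 + 30 + 31 + 30 + 31 + 31 + 28 + 31 + 30 + 31 + 30 + 31 + 31 + 30 + 31 + 30 + 31 + 5 = 705.

705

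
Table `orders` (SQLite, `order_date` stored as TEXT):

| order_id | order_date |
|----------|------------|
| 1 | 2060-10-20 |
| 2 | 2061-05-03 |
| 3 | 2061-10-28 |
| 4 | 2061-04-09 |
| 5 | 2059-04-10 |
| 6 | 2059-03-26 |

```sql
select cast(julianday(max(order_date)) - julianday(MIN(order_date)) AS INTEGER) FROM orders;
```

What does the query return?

947

MIN = 2059-03-26, MAX = 2061-10-28.
5 days remain in March 2059 after the 26th (31 − 26).
Full months from April 2059 through September 2061 contribute their day counts.
Then 28 days into October 2061.
Total: 5 + 30 + 31 + 30 + 31 + 31 + 30 + 31 + 30 + 31 + 31 + 29 + 31 + 30 + 31 + 30 + 31 + 31 + 30 + 31 + 30 + 31 + 31 + 28 + 31 + 30 + 31 + 30 + 31 + 31 + 30 + 28 = 947.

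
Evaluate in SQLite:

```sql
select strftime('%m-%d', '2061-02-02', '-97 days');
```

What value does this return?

First apply '-97 days': 2061-02-02 → 2060-10-28.
`%m-%d` extracts the month-day: 10-28.

10-28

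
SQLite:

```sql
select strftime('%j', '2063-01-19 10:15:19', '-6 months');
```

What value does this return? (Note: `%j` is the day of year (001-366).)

200

First apply '-6 months': 2063-01-19 10:15:19 → 2062-07-19 10:15:19.
Day-of-year for 2062-07-19: days since 2062-01-01 inclusive = 200, zero-padded to 200.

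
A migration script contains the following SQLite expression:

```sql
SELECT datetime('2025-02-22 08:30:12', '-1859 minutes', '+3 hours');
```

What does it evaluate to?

2025-02-21 04:31:12

1859 minutes = 30h 59m; -1859 minutes from 2025-02-22 08:30:12 is 2025-02-21 01:31:12 (crosses midnight).
+3 hours from 2025-02-21 01:31:12 is 2025-02-21 04:31:12.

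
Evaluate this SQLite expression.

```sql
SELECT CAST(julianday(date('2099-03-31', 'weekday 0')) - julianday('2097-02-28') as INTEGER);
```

766

`weekday 0` advances to the next Sunday; 2099-03-31 is a Tuesday, so it moves forward to 2099-04-05.
0 days remain in February 2097 after the 28th (28 − 28).
Full months from March 2097 through March 2099 contribute their day counts.
Then 5 days into April 2099.
Total: 0 + 31 + 30 + 31 + 30 + 31 + 31 + 30 + 31 + 30 + 31 + 31 + 28 + 31 + 30 + 31 + 30 + 31 + 31 + 30 + 31 + 30 + 31 + 31 + 28 + 31 + 5 = 766.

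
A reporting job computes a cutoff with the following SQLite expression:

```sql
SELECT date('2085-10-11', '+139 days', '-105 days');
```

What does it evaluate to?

Applying '+139 days' to 2085-10-11: counting 139 days forward gives 2086-02-27.
Applying '-105 days' to 2086-02-27: counting 105 days back gives 2085-11-14.

2085-11-14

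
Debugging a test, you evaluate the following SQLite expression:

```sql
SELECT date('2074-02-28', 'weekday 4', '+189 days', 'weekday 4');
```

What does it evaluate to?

`weekday 4` advances to the next Thursday; 2074-02-28 is a Wednesday, so it moves forward to 2074-03-01.
Applying '+189 days' to 2074-03-01: counting 189 days forward gives 2074-09-06.
`weekday 4` advances to the next Thursday; 2074-09-06 is already a Thursday, so it stays at 2074-09-06.

2074-09-06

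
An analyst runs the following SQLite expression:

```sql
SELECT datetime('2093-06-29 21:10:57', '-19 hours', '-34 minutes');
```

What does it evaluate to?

2093-06-29 01:36:57

-19 hours from 2093-06-29 21:10:57 is 2093-06-29 02:10:57.
-34 minutes from 2093-06-29 02:10:57 is 2093-06-29 01:36:57.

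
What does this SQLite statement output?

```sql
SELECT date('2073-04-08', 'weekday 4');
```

2073-04-13

`weekday 4` advances to the next Thursday; 2073-04-08 is a Saturday, so it moves forward to 2073-04-13.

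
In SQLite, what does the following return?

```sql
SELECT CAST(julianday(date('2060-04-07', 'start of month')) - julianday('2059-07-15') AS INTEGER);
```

261

`start of month` rewinds 2060-04-07 to 2060-04-01.
16 days remain in July 2059 after the 15th (31 − 15).
Full months from August 2059 through March 2060 contribute their day counts.
Then 1 day into April 2060.
Total: 16 + 31 + 30 + 31 + 30 + 31 + 31 + 29 + 31 + 1 = 261.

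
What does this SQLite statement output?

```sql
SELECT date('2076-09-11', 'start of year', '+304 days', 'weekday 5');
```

`start of year` rewinds 2076-09-11 to 2076-01-01.
Applying '+304 days' to 2076-01-01: counting 304 days forward gives 2076-10-31.
`weekday 5` advances to the next Friday; 2076-10-31 is a Saturday, so it moves forward to 2076-11-06.

2076-11-06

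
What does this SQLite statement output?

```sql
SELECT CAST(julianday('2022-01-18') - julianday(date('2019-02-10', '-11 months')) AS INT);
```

1410

Adding -11 months to 2019-02-10 gives 2018-03-10.
21 days remain in March 2018 after the 10th (31 − 10).
Full months from April 2018 through December 2021 contribute their day counts.
Then 18 days into January 2022.
Total: 21 + 30 + 31 + 30 + 31 + 31 + 30 + 31 + 30 + 31 + 31 + 28 + 31 + 30 + 31 + 30 + 31 + 31 + 30 + 31 + 30 + 31 + 31 + 29 + 31 + 30 + 31 + 30 + 31 + 31 + 30 + 31 + 30 + 31 + 31 + 28 + 31 + 30 + 31 + 30 + 31 + 31 + 30 + 31 + 30 + 31 + 18 = 1410.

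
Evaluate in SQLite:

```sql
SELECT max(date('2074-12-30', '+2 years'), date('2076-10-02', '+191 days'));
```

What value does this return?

date('2074-12-30', '+2 years') → 2076-12-30.
date('2076-10-02', '+191 days') → 2077-04-11.
Later of the two is 2077-04-11.

2077-04-11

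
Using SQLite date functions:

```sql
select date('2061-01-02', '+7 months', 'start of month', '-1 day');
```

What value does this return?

Adding +7 months to 2061-01-02 gives 2061-08-02.
`start of month` rewinds 2061-08-02 to 2061-08-01.
Going back 1 day from 2061-08-01 reaches 2061-07-31 (last day of July, 31 days).

2061-07-31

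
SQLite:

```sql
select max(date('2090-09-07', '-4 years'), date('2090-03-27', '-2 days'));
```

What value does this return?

2090-03-25

date('2090-09-07', '-4 years') → 2086-09-07.
date('2090-03-27', '-2 days') → 2090-03-25.
Later of the two is 2090-03-25.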